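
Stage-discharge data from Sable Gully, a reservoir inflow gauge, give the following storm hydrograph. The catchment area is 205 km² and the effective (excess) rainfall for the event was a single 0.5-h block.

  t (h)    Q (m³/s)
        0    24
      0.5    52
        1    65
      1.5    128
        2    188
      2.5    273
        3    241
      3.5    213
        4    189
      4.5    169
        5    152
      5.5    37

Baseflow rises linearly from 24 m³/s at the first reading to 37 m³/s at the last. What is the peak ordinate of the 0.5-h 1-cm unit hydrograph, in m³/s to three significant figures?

Direct runoff: 0.00, 26.82, 38.64, 100.45, 159.27, 243.09, 209.91, 180.73, 155.55, 134.36, 116.18, 0.00 m³/s; ΣQ_DR = 1365 m³/s, peak = 243.09 m³/s.
Runoff depth d = ΣQ_DR·Δt / A = 1365 × 1800 / (205 km²) = 11.99 mm.
The 1-cm UH is the DRH scaled by (10 mm)/d, so U_p = 243.09 × 10/11.99 = 203 m³/s.

U_p ≈ 203 m³/s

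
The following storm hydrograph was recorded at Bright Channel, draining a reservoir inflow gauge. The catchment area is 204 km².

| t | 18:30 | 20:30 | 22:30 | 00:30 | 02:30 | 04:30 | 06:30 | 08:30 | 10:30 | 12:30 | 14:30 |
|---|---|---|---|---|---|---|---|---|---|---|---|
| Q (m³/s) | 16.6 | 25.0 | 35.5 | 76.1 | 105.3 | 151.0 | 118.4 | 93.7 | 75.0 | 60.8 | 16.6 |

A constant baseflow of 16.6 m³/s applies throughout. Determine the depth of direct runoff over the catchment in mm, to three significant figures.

Direct runoff: 0.0, 8.4, 18.9, 59.5, 88.7, 134.4, 101.8, 77.1, 58.4, 44.2, 0.0 m³/s; ΣQ_DR = 591.4 m³/s.
V = ΣQ_DR · Δt = 591.4 × 7200 s = 4.258 × 10^6 m³.
Over A = 204 km², depth = V / A = 20.9 mm.

d ≈ 20.9 mm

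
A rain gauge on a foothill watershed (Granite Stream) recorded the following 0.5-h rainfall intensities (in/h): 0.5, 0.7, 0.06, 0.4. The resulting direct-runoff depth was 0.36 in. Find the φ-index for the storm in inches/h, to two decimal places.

Only the 3 blocks with intensity above φ contribute runoff: 0.5, 0.7, 0.4 in/h.
Σ(I−φ)·Δt = d  ⇒  (0.5+0.7+0.4 − 3φ)·0.5 = 0.36
φ = (1.600 − 0.36/0.5) / 3 = 0.29 in/h.

φ ≈ 0.29 in/h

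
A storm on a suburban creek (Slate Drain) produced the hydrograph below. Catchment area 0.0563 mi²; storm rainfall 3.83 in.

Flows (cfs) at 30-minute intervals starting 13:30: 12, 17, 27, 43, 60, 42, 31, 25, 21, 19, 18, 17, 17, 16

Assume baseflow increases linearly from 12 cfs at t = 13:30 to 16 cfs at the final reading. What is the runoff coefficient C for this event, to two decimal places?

ΣQ_DR = 169.0 cfs; V = ΣQ_DR·Δt = 3.042 × 10^5 ft³.
Runoff depth d = V / A = 2.326 in.
C = d / P = 2.326 / 3.83 = 0.61.

C ≈ 0.61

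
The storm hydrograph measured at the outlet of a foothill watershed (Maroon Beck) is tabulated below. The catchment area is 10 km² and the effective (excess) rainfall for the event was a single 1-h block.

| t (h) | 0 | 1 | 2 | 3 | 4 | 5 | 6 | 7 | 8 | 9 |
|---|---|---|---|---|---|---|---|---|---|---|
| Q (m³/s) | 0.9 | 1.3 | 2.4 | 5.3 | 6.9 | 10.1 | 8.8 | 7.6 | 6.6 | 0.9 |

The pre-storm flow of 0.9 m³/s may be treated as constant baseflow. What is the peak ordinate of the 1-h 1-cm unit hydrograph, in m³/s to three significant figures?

Direct runoff: 0.0, 0.4, 1.5, 4.4, 6.0, 9.2, 7.9, 6.7, 5.7, 0.0 m³/s; ΣQ_DR = 41.80 m³/s, peak = 9.2 m³/s.
Runoff depth d = ΣQ_DR·Δt / A = 41.80 × 3600 / (10 km²) = 15.05 mm.
The 1-cm UH is the DRH scaled by (10 mm)/d, so U_p = 9.2 × 10/15.05 = 6.11 m³/s.

U_p ≈ 6.11 m³/s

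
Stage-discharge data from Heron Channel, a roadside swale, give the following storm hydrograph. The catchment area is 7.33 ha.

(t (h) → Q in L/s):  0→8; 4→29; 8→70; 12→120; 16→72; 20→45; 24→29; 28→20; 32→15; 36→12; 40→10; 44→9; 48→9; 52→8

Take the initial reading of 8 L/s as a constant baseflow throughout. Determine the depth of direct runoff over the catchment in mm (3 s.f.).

Direct runoff: 0.0, 21.0, 62.0, 112.0, 64.0, 37.0, 21.0, 12.0, 7.0, 4.0, 2.0, 1.0, 1.0, 0.0 L/s; ΣQ_DR = 344.0 L/s.
V = ΣQ_DR · Δt = 344.0 × 14400 s = 4.954 × 10^6 L.
Over A = 7.33 ha, depth = V / A = 67.6 mm.

d ≈ 67.6 mm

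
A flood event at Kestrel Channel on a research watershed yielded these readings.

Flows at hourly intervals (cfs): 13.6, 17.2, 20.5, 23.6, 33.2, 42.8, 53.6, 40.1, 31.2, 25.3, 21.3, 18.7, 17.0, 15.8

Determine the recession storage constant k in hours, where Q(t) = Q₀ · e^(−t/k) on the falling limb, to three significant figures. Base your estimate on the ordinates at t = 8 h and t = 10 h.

On the falling limb, Q drops from 31.2 to 21.3 cfs between t = 8 h and t = 10 h (Δt = 2 h).
k = −Δt / ln(Q₂/Q₁) = −2 / ln(21.3/31.2) = 5.24 h.

k ≈ 5.24 h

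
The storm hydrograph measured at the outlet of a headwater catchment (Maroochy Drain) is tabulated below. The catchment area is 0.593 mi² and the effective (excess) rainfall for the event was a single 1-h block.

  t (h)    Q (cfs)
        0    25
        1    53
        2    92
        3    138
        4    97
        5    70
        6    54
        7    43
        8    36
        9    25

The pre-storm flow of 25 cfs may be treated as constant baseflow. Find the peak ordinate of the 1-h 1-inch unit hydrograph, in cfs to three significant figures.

Direct runoff: 0.0, 28.0, 67.0, 113.0, 72.0, 45.0, 29.0, 18.0, 11.0, 0.0 cfs; ΣQ_DR = 383.0 cfs, peak = 113.0 cfs.
Runoff depth d = ΣQ_DR·Δt / A = 383.0 × 3600 / (0.593 mi²) = 1.001 in.
The 1-inch UH is the DRH scaled by (1 in)/d, so U_p = 113.0 × 1/1.001 = 113 cfs.

U_p ≈ 113 cfs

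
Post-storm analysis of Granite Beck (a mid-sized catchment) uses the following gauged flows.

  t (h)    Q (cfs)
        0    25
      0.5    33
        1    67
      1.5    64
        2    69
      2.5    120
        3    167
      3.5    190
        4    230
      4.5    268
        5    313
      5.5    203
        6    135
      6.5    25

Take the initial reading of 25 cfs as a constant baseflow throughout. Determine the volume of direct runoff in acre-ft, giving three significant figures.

Direct-runoff ordinates (Q − Q_b): 0.0, 8.0, 42.0, 39.0, 44.0, 95.0, 142.0, 165.0, 205.0, 243.0, 288.0, 178.0, 110.0, 0.0 cfs.
ΣQ_DR = 1559 cfs.
With Δt = 0.5 h = 1800 s, V = ΣQ_DR · Δt = 1559 × 1800 = 2.81 × 10^6 ft³ = 64.4 acre-ft.

V ≈ 64.4 acre-ft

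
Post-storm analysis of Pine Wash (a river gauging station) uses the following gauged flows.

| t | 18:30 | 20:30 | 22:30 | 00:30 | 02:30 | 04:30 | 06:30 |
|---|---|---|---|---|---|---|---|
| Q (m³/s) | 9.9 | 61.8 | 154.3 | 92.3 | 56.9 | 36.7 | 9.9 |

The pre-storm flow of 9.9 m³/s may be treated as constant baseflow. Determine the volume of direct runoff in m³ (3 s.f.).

Direct-runoff ordinates (Q − Q_b): 0.0, 51.9, 144.4, 82.4, 47.0, 26.8, 0.0 m³/s.
ΣQ_DR = 352.5 m³/s.
With Δt = 2 h = 7200 s, V = ΣQ_DR · Δt = 352.5 × 7200 = 2.54 × 10^6 m³.

V ≈ 2.54 × 10^6 m³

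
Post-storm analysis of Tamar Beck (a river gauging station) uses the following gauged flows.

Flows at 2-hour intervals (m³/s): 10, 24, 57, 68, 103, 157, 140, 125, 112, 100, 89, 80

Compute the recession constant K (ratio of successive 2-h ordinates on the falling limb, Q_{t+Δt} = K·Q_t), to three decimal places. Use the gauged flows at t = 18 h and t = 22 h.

Using the recession-limb readings at t = 18 h and t = 22 h: Q falls from 100 to 80 m³/s over 2 intervals.
K = (Q₂/Q₁)^(1/2) = (80/100)^(1/2) = 0.894.

K ≈ 0.894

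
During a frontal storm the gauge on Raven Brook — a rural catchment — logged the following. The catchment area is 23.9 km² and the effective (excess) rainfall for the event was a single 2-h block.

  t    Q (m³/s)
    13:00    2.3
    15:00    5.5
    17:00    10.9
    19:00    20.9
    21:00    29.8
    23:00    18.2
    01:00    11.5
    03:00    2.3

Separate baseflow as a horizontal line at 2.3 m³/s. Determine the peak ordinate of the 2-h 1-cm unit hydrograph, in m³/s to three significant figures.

Direct runoff: 0.0, 3.2, 8.6, 18.6, 27.5, 15.9, 9.2, 0.0 m³/s; ΣQ_DR = 83.00 m³/s, peak = 27.5 m³/s.
Runoff depth d = ΣQ_DR·Δt / A = 83.00 × 7200 / (23.9 km²) = 25.00 mm.
The 1-cm UH is the DRH scaled by (10 mm)/d, so U_p = 27.5 × 10/25.00 = 11.0 m³/s.

U_p ≈ 11.0 m³/s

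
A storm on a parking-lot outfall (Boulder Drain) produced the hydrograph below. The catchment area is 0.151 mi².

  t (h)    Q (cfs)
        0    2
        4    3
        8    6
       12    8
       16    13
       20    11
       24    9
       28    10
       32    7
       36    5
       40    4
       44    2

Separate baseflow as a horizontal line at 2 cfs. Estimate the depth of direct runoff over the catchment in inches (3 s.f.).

Direct runoff: 0.0, 1.0, 4.0, 6.0, 11.0, 9.0, 7.0, 8.0, 5.0, 3.0, 2.0, 0.0 cfs; ΣQ_DR = 56.00 cfs.
V = ΣQ_DR · Δt = 56.00 × 14400 s = 8.064 × 10^5 ft³.
Over A = 0.151 mi², depth = V / A = 2.30 in.

d ≈ 2.30 in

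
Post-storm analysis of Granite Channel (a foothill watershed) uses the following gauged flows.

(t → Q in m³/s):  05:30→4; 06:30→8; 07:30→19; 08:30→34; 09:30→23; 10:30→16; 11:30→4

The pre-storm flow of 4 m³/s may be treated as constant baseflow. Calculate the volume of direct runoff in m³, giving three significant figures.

V ≈ 2.88 × 10^5 m³

Direct-runoff ordinates (Q − Q_b): 0.0, 4.0, 15.0, 30.0, 19.0, 12.0, 0.0 m³/s.
ΣQ_DR = 80.00 m³/s.
With Δt = 1 h = 3600 s, V = ΣQ_DR · Δt = 80.00 × 3600 = 2.88 × 10^5 m³.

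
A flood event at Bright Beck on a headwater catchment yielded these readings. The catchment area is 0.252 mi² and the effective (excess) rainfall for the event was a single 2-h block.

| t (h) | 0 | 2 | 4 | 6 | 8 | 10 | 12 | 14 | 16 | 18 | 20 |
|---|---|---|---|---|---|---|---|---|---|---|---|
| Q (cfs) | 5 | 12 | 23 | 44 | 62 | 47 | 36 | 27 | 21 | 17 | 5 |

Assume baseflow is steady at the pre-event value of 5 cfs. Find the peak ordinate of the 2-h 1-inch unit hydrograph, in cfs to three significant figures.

Direct runoff: 0.0, 7.0, 18.0, 39.0, 57.0, 42.0, 31.0, 22.0, 16.0, 12.0, 0.0 cfs; ΣQ_DR = 244.0 cfs, peak = 57.0 cfs.
Runoff depth d = ΣQ_DR·Δt / A = 244.0 × 7200 / (0.252 mi²) = 3.001 in.
The 1-inch UH is the DRH scaled by (1 in)/d, so U_p = 57.0 × 1/3.001 = 19.0 cfs.

U_p ≈ 19.0 cfs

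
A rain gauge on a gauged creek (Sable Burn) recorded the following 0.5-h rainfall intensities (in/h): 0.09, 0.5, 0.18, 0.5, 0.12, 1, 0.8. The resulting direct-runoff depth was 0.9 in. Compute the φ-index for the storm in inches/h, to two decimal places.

Only the 4 blocks with intensity above φ contribute runoff: 0.5, 0.5, 1, 0.8 in/h.
Σ(I−φ)·Δt = d  ⇒  (0.5+0.5+1+0.8 − 4φ)·0.5 = 0.9
φ = (2.800 − 0.9/0.5) / 4 = 0.25 in/h.

φ ≈ 0.25 in/h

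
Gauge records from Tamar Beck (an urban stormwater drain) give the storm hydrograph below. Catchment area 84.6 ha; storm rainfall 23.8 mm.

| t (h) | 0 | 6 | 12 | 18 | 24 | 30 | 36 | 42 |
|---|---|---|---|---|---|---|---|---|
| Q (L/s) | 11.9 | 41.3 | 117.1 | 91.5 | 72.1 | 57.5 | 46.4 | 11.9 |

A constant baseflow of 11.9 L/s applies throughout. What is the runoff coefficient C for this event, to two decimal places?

C ≈ 0.38

ΣQ_DR = 354.5 L/s; V = ΣQ_DR·Δt = 7.657 × 10^6 L.
Runoff depth d = V / A = 9.051 mm.
C = d / P = 9.051 / 23.8 = 0.38.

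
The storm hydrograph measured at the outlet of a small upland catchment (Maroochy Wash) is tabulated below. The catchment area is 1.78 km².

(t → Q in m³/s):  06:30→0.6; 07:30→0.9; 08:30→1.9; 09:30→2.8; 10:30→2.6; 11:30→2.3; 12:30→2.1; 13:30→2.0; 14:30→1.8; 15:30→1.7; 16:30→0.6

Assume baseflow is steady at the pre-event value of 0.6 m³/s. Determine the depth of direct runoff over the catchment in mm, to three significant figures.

d ≈ 25.7 mm

Direct runoff: 0.0, 0.3, 1.3, 2.2, 2.0, 1.7, 1.5, 1.4, 1.2, 1.1, 0.0 m³/s; ΣQ_DR = 12.70 m³/s.
V = ΣQ_DR · Δt = 12.70 × 3600 s = 45720 m³.
Over A = 1.78 km², depth = V / A = 25.7 mm.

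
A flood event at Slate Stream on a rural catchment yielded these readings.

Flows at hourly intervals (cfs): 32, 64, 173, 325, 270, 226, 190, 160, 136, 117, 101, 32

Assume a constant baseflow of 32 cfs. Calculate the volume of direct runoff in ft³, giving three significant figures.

V ≈ 5.19 × 10^6 ft³

Direct-runoff ordinates (Q − Q_b): 0.0, 32.0, 141.0, 293.0, 238.0, 194.0, 158.0, 128.0, 104.0, 85.0, 69.0, 0.0 cfs.
ΣQ_DR = 1442 cfs.
With Δt = 1 h = 3600 s, V = ΣQ_DR · Δt = 1442 × 3600 = 5.19 × 10^6 ft³.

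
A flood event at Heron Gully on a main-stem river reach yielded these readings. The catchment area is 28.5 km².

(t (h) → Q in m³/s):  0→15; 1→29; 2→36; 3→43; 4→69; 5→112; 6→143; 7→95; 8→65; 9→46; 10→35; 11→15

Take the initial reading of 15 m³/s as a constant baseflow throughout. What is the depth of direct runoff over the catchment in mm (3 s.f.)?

d ≈ 66.1 mm

Direct runoff: 0.0, 14.0, 21.0, 28.0, 54.0, 97.0, 128.0, 80.0, 50.0, 31.0, 20.0, 0.0 m³/s; ΣQ_DR = 523.0 m³/s.
V = ΣQ_DR · Δt = 523.0 × 3600 s = 1.883 × 10^6 m³.
Over A = 28.5 km², depth = V / A = 66.1 mm.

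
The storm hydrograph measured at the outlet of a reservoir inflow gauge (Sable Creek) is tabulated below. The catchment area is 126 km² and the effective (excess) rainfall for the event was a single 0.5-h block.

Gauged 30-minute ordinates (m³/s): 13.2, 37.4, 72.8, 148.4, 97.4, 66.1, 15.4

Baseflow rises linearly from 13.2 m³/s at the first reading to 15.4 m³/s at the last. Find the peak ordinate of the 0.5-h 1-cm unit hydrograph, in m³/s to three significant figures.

U_p ≈ 268 m³/s

Direct runoff: 0.00, 23.83, 58.87, 134.10, 82.73, 51.07, 0.00 m³/s; ΣQ_DR = 350.6 m³/s, peak = 134.10 m³/s.
Runoff depth d = ΣQ_DR·Δt / A = 350.6 × 1800 / (126 km²) = 5.009 mm.
The 1-cm UH is the DRH scaled by (10 mm)/d, so U_p = 134.10 × 10/5.009 = 268 m³/s.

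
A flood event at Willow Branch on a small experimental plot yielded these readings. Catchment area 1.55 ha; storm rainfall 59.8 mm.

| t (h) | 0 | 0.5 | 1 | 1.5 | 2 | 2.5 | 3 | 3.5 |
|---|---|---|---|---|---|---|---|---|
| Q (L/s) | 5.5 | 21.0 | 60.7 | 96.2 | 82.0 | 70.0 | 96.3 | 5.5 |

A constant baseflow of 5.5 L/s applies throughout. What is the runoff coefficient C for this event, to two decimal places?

ΣQ_DR = 393.2 L/s; V = ΣQ_DR·Δt = 7.078 × 10^5 L.
Runoff depth d = V / A = 45.66 mm.
C = d / P = 45.66 / 59.8 = 0.76.

C ≈ 0.76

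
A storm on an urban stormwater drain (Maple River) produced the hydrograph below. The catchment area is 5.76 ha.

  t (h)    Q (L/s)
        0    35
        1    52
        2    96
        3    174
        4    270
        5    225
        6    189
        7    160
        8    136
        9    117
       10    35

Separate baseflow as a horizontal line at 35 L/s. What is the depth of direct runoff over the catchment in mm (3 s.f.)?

Direct runoff: 0.0, 17.0, 61.0, 139.0, 235.0, 190.0, 154.0, 125.0, 101.0, 82.0, 0.0 L/s; ΣQ_DR = 1104 L/s.
V = ΣQ_DR · Δt = 1104 × 3600 s = 3.974 × 10^6 L.
Over A = 5.76 ha, depth = V / A = 69.0 mm.

d ≈ 69.0 mm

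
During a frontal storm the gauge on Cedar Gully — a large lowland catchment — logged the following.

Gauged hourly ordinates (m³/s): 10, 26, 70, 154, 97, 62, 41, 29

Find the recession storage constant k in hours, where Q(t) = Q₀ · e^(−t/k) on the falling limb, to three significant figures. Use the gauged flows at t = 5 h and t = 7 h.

k ≈ 2.63 h

On the falling limb, Q drops from 62 to 29 m³/s between t = 5 h and t = 7 h (Δt = 2 h).
k = −Δt / ln(Q₂/Q₁) = −2 / ln(29/62) = 2.63 h.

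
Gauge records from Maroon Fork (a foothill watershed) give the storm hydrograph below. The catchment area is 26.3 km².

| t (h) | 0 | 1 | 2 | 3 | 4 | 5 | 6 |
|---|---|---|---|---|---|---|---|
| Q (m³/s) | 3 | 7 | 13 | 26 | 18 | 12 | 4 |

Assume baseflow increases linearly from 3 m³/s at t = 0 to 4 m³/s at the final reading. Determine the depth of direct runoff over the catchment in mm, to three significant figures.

d ≈ 8.01 mm

Direct runoff: 0.00, 3.83, 9.67, 22.50, 14.33, 8.17, 0.00 m³/s; ΣQ_DR = 58.50 m³/s.
V = ΣQ_DR · Δt = 58.50 × 3600 s = 2.106 × 10^5 m³.
Over A = 26.3 km², depth = V / A = 8.01 mm.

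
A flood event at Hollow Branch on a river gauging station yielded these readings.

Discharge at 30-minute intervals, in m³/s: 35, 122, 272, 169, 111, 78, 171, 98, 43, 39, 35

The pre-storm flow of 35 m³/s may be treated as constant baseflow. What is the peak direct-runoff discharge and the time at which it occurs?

Q_p = 237.0 m³/s at t = 1 h

Subtracting baseflow gives direct-runoff ordinates: 0.0, 87.0, 237.0, 134.0, 76.0, 43.0, 136.0, 63.0, 8.0, 4.0, 0.0 m³/s.
The maximum is 237.0 m³/s, occurring at the reading for t = 1 h.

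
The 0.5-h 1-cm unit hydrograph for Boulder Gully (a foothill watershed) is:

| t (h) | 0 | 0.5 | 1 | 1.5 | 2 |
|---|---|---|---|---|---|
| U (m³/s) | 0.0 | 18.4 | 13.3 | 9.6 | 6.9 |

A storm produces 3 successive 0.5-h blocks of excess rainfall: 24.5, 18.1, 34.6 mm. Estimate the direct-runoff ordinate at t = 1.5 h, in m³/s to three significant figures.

Q ≈ 111 m³/s

By discrete convolution, Q_j = Σ (P_i / 10 mm) · U_{j−i}.
At t = 1.5 h (j=3): Q = (24.5/10)·9.6 + (18.1/10)·13.3 + (34.6/10)·18.4 = 111 m³/s.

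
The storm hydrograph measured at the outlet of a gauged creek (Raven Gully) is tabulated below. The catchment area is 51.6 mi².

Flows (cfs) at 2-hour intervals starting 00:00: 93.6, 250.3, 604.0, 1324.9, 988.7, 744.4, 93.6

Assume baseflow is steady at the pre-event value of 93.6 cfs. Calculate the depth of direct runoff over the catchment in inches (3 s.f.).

Direct runoff: 0.0, 156.7, 510.4, 1231.3, 895.1, 650.8, 0.0 cfs; ΣQ_DR = 3444 cfs.
V = ΣQ_DR · Δt = 3444 × 7200 s = 2.480 × 10^7 ft³.
Over A = 51.6 mi², depth = V / A = 0.207 in.

d ≈ 0.207 in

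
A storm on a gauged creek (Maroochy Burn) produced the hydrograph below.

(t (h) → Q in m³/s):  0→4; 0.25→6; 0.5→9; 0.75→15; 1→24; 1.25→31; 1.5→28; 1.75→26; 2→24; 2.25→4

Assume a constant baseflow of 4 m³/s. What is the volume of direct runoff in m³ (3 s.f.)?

V ≈ 1.18 × 10^5 m³

Direct-runoff ordinates (Q − Q_b): 0.0, 2.0, 5.0, 11.0, 20.0, 27.0, 24.0, 22.0, 20.0, 0.0 m³/s.
ΣQ_DR = 131.0 m³/s.
With Δt = 0.25 h = 900 s, V = ΣQ_DR · Δt = 131.0 × 900 = 1.18 × 10^5 m³.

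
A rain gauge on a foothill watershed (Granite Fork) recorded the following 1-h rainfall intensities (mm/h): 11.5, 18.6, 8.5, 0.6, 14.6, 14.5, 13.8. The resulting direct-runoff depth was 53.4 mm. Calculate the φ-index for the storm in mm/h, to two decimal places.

φ ≈ 4.68 mm/h

Only the 6 blocks with intensity above φ contribute runoff: 11.5, 18.6, 8.5, 14.6, 14.5, 13.8 mm/h.
Σ(I−φ)·Δt = d  ⇒  (11.5+18.6+8.5+14.6+14.5+13.8 − 6φ)·1 = 53.4
φ = (81.50 − 53.4/1) / 6 = 4.68 mm/h.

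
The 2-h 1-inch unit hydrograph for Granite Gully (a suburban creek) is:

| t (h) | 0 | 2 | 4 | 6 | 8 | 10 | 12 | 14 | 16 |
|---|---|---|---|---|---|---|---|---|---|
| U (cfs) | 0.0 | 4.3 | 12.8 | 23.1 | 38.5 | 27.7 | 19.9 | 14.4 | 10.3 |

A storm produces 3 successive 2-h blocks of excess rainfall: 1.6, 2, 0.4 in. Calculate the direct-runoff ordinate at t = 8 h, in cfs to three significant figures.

By discrete convolution, Q_j = Σ (P_i / 1 in) · U_{j−i}.
At t = 8 h (j=4): Q = (1.6/1)·38.5 + (2/1)·23.1 + (0.4/1)·12.8 = 113 cfs.

Q ≈ 113 cfs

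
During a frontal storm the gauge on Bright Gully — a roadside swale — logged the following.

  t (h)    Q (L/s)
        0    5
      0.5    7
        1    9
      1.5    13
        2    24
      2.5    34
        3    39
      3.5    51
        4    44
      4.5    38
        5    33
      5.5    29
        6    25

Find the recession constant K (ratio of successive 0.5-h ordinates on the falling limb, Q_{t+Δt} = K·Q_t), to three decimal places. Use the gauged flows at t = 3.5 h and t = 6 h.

Using the recession-limb readings at t = 3.5 h and t = 6 h: Q falls from 51 to 25 L/s over 5 intervals.
K = (Q₂/Q₁)^(1/5) = (25/51)^(1/5) = 0.867.

K ≈ 0.867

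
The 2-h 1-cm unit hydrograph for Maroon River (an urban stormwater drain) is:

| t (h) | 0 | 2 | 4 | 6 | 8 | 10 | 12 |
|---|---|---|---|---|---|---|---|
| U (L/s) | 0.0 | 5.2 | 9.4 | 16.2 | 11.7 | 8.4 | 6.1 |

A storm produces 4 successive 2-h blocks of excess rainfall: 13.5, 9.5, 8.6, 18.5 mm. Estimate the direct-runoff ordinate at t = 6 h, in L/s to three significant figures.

By discrete convolution, Q_j = Σ (P_i / 10 mm) · U_{j−i}.
At t = 6 h (j=3): Q = (13.5/10)·16.2 + (9.5/10)·9.4 + (8.6/10)·5.2 + (18.5/10)·0.0 = 35.3 L/s.

Q ≈ 35.3 L/s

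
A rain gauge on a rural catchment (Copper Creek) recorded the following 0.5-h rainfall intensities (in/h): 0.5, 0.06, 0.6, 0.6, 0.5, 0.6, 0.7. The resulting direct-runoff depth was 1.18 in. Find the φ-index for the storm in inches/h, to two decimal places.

Only the 6 blocks with intensity above φ contribute runoff: 0.5, 0.6, 0.6, 0.5, 0.6, 0.7 in/h.
Σ(I−φ)·Δt = d  ⇒  (0.5+0.6+0.6+0.5+0.6+0.7 − 6φ)·0.5 = 1.18
φ = (3.500 − 1.18/0.5) / 6 = 0.19 in/h.

φ ≈ 0.19 in/h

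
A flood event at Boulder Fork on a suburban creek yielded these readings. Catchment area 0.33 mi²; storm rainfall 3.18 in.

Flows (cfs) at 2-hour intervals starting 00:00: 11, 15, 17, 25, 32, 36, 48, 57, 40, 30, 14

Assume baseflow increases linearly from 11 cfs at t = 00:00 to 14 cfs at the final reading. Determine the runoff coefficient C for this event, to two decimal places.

C ≈ 0.55

ΣQ_DR = 187.5 cfs; V = ΣQ_DR·Δt = 1.350 × 10^6 ft³.
Runoff depth d = V / A = 1.761 in.
C = d / P = 1.761 / 3.18 = 0.55.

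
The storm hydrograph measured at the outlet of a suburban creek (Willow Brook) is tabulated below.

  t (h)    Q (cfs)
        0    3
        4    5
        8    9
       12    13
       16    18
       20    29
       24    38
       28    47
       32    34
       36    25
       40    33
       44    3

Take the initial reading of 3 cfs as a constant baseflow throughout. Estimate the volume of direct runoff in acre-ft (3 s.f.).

V ≈ 73.1 acre-ft

Direct-runoff ordinates (Q − Q_b): 0.0, 2.0, 6.0, 10.0, 15.0, 26.0, 35.0, 44.0, 31.0, 22.0, 30.0, 0.0 cfs.
ΣQ_DR = 221.0 cfs.
With Δt = 4 h = 14400 s, V = ΣQ_DR · Δt = 221.0 × 14400 = 3.18 × 10^6 ft³ = 73.1 acre-ft.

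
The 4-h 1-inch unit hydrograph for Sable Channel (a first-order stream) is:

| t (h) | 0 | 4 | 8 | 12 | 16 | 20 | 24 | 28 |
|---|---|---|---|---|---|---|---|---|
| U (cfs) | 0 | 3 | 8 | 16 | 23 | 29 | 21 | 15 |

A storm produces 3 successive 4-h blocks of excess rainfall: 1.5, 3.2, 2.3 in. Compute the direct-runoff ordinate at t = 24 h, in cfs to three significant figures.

Q ≈ 177 cfs

By discrete convolution, Q_j = Σ (P_i / 1 in) · U_{j−i}.
At t = 24 h (j=6): Q = (1.5/1)·21 + (3.2/1)·29 + (2.3/1)·23 = 177 cfs.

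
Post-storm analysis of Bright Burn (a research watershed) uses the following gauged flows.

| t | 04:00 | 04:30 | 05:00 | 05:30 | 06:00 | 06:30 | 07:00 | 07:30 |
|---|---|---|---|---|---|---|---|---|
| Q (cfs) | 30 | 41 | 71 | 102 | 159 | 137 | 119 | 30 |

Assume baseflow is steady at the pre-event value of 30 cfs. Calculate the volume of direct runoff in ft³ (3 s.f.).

Direct-runoff ordinates (Q − Q_b): 0.0, 11.0, 41.0, 72.0, 129.0, 107.0, 89.0, 0.0 cfs.
ΣQ_DR = 449.0 cfs.
With Δt = 0.5 h = 1800 s, V = ΣQ_DR · Δt = 449.0 × 1800 = 8.08 × 10^5 ft³.

V ≈ 8.08 × 10^5 ft³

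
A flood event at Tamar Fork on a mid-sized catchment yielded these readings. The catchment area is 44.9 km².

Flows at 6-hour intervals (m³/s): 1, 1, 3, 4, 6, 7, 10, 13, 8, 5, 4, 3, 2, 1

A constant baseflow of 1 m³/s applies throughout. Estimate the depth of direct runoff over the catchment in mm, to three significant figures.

Direct runoff: 0.0, 0.0, 2.0, 3.0, 5.0, 6.0, 9.0, 12.0, 7.0, 4.0, 3.0, 2.0, 1.0, 0.0 m³/s; ΣQ_DR = 54.00 m³/s.
V = ΣQ_DR · Δt = 54.00 × 21600 s = 1.166 × 10^6 m³.
Over A = 44.9 km², depth = V / A = 26.0 mm.

d ≈ 26.0 mm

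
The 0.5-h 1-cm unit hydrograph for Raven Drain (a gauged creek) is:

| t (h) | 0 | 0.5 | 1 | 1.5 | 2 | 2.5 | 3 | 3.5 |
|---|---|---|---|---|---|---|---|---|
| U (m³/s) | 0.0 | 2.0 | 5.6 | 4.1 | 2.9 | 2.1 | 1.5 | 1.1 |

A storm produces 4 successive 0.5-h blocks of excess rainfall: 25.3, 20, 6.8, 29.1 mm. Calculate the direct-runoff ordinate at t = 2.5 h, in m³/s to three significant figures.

By discrete convolution, Q_j = Σ (P_i / 10 mm) · U_{j−i}.
At t = 2.5 h (j=5): Q = (25.3/10)·2.1 + (20/10)·2.9 + (6.8/10)·4.1 + (29.1/10)·5.6 = 30.2 m³/s.

Q ≈ 30.2 m³/s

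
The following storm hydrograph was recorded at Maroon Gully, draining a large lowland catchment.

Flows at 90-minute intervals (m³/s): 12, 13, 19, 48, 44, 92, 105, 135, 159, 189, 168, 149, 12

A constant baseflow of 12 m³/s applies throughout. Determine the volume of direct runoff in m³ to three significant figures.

Direct-runoff ordinates (Q − Q_b): 0.0, 1.0, 7.0, 36.0, 32.0, 80.0, 93.0, 123.0, 147.0, 177.0, 156.0, 137.0, 0.0 m³/s.
ΣQ_DR = 989.0 m³/s.
With Δt = 1.5 h = 5400 s, V = ΣQ_DR · Δt = 989.0 × 5400 = 5.34 × 10^6 m³.

V ≈ 5.34 × 10^6 m³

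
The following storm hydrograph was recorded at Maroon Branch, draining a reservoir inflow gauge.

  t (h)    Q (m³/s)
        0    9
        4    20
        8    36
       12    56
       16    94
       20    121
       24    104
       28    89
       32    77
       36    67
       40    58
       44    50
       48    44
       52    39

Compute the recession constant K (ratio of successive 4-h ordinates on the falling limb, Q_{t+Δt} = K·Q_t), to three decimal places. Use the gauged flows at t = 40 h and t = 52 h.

K ≈ 0.876

Using the recession-limb readings at t = 40 h and t = 52 h: Q falls from 58 to 39 m³/s over 3 intervals.
K = (Q₂/Q₁)^(1/3) = (39/58)^(1/3) = 0.876.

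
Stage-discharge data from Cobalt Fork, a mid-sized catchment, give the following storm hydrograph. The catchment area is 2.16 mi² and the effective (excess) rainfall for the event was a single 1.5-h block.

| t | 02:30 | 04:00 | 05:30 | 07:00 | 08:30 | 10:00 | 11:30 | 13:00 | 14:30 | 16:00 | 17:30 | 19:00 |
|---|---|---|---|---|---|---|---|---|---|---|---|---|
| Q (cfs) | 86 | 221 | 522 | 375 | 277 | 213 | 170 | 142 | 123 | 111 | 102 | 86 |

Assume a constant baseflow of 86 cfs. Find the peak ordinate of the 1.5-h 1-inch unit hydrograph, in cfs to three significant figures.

U_p ≈ 290 cfs

Direct runoff: 0.0, 135.0, 436.0, 289.0, 191.0, 127.0, 84.0, 56.0, 37.0, 25.0, 16.0, 0.0 cfs; ΣQ_DR = 1396 cfs, peak = 436.0 cfs.
Runoff depth d = ΣQ_DR·Δt / A = 1396 × 5400 / (2.16 mi²) = 1.502 in.
The 1-inch UH is the DRH scaled by (1 in)/d, so U_p = 436.0 × 1/1.502 = 290 cfs.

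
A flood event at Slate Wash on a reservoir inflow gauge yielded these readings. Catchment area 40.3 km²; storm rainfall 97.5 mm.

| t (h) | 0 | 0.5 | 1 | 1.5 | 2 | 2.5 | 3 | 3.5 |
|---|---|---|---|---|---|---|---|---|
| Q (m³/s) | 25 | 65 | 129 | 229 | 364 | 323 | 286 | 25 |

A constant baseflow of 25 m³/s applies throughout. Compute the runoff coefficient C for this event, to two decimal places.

C ≈ 0.57

ΣQ_DR = 1246 m³/s; V = ΣQ_DR·Δt = 2.243 × 10^6 m³.
Runoff depth d = V / A = 55.65 mm.
C = d / P = 55.65 / 97.5 = 0.57.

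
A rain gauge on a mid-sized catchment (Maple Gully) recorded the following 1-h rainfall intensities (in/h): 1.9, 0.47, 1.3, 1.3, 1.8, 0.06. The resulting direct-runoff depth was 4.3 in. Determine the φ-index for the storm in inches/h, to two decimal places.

Only the 4 blocks with intensity above φ contribute runoff: 1.9, 1.3, 1.3, 1.8 in/h.
Σ(I−φ)·Δt = d  ⇒  (1.9+1.3+1.3+1.8 − 4φ)·1 = 4.3
φ = (6.300 − 4.3/1) / 4 = 0.50 in/h.

φ ≈ 0.50 in/h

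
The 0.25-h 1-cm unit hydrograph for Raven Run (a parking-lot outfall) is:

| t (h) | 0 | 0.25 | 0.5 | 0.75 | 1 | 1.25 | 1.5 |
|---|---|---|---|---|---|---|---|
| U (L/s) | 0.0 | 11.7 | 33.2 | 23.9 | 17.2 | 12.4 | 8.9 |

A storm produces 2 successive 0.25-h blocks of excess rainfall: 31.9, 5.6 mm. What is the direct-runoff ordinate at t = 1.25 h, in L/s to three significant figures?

By discrete convolution, Q_j = Σ (P_i / 10 mm) · U_{j−i}.
At t = 1.25 h (j=5): Q = (31.9/10)·12.4 + (5.6/10)·17.2 = 49.2 L/s.

Q ≈ 49.2 L/s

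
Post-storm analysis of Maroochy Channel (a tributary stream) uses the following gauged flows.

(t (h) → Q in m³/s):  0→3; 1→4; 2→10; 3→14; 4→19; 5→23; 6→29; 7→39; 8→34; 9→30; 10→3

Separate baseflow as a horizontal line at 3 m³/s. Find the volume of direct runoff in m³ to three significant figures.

V ≈ 6.30 × 10^5 m³

Direct-runoff ordinates (Q − Q_b): 0.0, 1.0, 7.0, 11.0, 16.0, 20.0, 26.0, 36.0, 31.0, 27.0, 0.0 m³/s.
ΣQ_DR = 175.0 m³/s.
With Δt = 1 h = 3600 s, V = ΣQ_DR · Δt = 175.0 × 3600 = 6.30 × 10^5 m³.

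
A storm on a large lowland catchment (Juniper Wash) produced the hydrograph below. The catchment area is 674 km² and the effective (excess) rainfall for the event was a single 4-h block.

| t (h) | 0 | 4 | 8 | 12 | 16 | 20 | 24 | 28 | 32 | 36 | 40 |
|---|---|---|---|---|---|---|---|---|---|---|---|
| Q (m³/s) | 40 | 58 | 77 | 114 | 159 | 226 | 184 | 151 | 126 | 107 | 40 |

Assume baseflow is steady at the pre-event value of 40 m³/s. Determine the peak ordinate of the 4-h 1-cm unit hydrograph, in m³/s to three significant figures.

Direct runoff: 0.0, 18.0, 37.0, 74.0, 119.0, 186.0, 144.0, 111.0, 86.0, 67.0, 0.0 m³/s; ΣQ_DR = 842.0 m³/s, peak = 186.0 m³/s.
Runoff depth d = ΣQ_DR·Δt / A = 842.0 × 14400 / (674 km²) = 17.99 mm.
The 1-cm UH is the DRH scaled by (10 mm)/d, so U_p = 186.0 × 10/17.99 = 103 m³/s.

U_p ≈ 103 m³/s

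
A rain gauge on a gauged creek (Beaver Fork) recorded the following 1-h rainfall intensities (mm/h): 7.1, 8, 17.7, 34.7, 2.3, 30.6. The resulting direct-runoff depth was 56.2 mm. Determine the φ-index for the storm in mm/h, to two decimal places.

Only the 3 blocks with intensity above φ contribute runoff: 17.7, 34.7, 30.6 mm/h.
Σ(I−φ)·Δt = d  ⇒  (17.7+34.7+30.6 − 3φ)·1 = 56.2
φ = (83.00 − 56.2/1) / 3 = 8.93 mm/h.

φ ≈ 8.93 mm/h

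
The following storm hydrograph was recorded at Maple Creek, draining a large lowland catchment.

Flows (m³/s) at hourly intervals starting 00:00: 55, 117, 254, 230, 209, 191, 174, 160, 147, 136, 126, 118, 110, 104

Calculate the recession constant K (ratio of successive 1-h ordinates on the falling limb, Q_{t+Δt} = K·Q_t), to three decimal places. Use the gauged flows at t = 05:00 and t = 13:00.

K ≈ 0.927

Using the recession-limb readings at t = 05:00 and t = 13:00: Q falls from 191 to 104 m³/s over 8 intervals.
K = (Q₂/Q₁)^(1/8) = (104/191)^(1/8) = 0.927.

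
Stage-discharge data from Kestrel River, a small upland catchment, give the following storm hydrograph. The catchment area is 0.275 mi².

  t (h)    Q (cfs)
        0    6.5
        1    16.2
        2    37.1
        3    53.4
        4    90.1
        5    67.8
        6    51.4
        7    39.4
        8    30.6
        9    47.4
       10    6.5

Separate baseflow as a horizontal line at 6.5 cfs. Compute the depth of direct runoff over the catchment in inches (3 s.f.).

Direct runoff: 0.0, 9.7, 30.6, 46.9, 83.6, 61.3, 44.9, 32.9, 24.1, 40.9, 0.0 cfs; ΣQ_DR = 374.9 cfs.
V = ΣQ_DR · Δt = 374.9 × 3600 s = 1.350 × 10^6 ft³.
Over A = 0.275 mi², depth = V / A = 2.11 in.

d ≈ 2.11 in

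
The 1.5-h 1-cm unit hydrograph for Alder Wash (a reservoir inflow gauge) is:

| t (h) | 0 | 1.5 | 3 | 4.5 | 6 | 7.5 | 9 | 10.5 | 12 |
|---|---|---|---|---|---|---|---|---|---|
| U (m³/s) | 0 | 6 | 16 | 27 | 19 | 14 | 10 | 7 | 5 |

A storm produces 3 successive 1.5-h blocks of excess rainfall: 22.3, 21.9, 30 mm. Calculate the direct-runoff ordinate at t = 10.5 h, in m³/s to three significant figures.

By discrete convolution, Q_j = Σ (P_i / 10 mm) · U_{j−i}.
At t = 10.5 h (j=7): Q = (22.3/10)·7 + (21.9/10)·10 + (30/10)·14 = 79.5 m³/s.

Q ≈ 79.5 m³/s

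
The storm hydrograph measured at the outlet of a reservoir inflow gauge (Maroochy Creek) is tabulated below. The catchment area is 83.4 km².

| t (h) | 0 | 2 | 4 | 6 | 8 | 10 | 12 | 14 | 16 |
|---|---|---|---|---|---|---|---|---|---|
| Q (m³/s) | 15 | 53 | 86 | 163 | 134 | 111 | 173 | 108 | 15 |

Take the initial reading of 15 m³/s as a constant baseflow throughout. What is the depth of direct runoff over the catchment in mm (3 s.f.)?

Direct runoff: 0.0, 38.0, 71.0, 148.0, 119.0, 96.0, 158.0, 93.0, 0.0 m³/s; ΣQ_DR = 723.0 m³/s.
V = ΣQ_DR · Δt = 723.0 × 7200 s = 5.206 × 10^6 m³.
Over A = 83.4 km², depth = V / A = 62.4 mm.

d ≈ 62.4 mm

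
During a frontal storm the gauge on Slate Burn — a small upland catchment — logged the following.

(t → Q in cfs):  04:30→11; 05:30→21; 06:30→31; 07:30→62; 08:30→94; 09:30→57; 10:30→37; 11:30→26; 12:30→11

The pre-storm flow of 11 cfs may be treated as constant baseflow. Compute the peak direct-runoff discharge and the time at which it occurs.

Q_p = 83.0 cfs at t = 08:30

Subtracting baseflow gives direct-runoff ordinates: 0.0, 10.0, 20.0, 51.0, 83.0, 46.0, 26.0, 15.0, 0.0 cfs.
The maximum is 83.0 cfs, occurring at the reading for t = 08:30.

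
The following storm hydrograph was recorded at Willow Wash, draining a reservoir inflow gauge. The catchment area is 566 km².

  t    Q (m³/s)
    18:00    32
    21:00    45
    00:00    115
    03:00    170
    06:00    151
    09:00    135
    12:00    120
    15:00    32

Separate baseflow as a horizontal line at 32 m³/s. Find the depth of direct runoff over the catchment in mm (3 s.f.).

Direct runoff: 0.0, 13.0, 83.0, 138.0, 119.0, 103.0, 88.0, 0.0 m³/s; ΣQ_DR = 544.0 m³/s.
V = ΣQ_DR · Δt = 544.0 × 10800 s = 5.875 × 10^6 m³.
Over A = 566 km², depth = V / A = 10.4 mm.

d ≈ 10.4 mm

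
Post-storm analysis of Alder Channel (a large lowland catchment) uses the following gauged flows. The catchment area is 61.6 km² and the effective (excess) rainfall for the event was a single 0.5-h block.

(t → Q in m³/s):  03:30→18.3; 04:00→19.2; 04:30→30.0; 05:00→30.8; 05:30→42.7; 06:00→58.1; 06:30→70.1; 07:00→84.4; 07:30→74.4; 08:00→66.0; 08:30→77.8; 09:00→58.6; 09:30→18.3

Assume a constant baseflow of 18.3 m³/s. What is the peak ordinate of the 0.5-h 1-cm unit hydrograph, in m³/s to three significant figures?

Direct runoff: 0.0, 0.9, 11.7, 12.5, 24.4, 39.8, 51.8, 66.1, 56.1, 47.7, 59.5, 40.3, 0.0 m³/s; ΣQ_DR = 410.8 m³/s, peak = 66.1 m³/s.
Runoff depth d = ΣQ_DR·Δt / A = 410.8 × 1800 / (61.6 km²) = 12.00 mm.
The 1-cm UH is the DRH scaled by (10 mm)/d, so U_p = 66.1 × 10/12.00 = 55.1 m³/s.

U_p ≈ 55.1 m³/s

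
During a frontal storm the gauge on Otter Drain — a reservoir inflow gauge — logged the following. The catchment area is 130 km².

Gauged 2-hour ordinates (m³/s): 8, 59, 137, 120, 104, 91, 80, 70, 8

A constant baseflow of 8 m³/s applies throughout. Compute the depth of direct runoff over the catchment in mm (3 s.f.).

Direct runoff: 0.0, 51.0, 129.0, 112.0, 96.0, 83.0, 72.0, 62.0, 0.0 m³/s; ΣQ_DR = 605.0 m³/s.
V = ΣQ_DR · Δt = 605.0 × 7200 s = 4.356 × 10^6 m³.
Over A = 130 km², depth = V / A = 33.5 mm.

d ≈ 33.5 mm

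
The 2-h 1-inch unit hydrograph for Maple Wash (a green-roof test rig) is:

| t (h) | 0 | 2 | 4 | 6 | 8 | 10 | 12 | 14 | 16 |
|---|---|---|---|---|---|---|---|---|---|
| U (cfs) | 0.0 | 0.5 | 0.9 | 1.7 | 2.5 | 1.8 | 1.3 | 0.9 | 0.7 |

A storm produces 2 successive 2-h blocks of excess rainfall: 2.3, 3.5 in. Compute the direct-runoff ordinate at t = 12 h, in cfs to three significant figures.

Q ≈ 9.29 cfs

By discrete convolution, Q_j = Σ (P_i / 1 in) · U_{j−i}.
At t = 12 h (j=6): Q = (2.3/1)·1.3 + (3.5/1)·1.8 = 9.29 cfs.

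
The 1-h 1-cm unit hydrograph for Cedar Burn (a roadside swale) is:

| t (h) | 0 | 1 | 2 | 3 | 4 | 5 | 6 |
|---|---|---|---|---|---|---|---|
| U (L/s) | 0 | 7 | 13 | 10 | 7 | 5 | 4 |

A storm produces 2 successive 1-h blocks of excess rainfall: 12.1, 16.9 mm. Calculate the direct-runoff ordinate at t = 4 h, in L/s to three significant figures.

By discrete convolution, Q_j = Σ (P_i / 10 mm) · U_{j−i}.
At t = 4 h (j=4): Q = (12.1/10)·7 + (16.9/10)·10 = 25.4 L/s.

Q ≈ 25.4 L/s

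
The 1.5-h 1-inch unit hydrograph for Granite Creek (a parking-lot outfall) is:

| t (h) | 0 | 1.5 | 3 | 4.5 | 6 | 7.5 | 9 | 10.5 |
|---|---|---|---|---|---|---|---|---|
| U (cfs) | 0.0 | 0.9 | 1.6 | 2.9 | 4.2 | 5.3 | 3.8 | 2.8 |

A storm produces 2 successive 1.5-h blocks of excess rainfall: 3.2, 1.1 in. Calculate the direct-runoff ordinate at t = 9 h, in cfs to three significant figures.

Q ≈ 18.0 cfs

By discrete convolution, Q_j = Σ (P_i / 1 in) · U_{j−i}.
At t = 9 h (j=6): Q = (3.2/1)·3.8 + (1.1/1)·5.3 = 18.0 cfs.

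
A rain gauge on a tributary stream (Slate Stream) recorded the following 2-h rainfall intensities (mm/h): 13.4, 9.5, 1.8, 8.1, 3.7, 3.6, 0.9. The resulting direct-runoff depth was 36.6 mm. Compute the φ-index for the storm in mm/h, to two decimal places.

Only the 3 blocks with intensity above φ contribute runoff: 13.4, 9.5, 8.1 mm/h.
Σ(I−φ)·Δt = d  ⇒  (13.4+9.5+8.1 − 3φ)·2 = 36.6
φ = (31.00 − 36.6/2) / 3 = 4.23 mm/h.

φ ≈ 4.23 mm/h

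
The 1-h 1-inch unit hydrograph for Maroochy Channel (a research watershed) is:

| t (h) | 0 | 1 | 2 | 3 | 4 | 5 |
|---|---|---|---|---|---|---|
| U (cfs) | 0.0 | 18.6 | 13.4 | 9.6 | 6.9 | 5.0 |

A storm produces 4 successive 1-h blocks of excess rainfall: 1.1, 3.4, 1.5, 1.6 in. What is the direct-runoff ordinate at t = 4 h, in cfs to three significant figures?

Q ≈ 90.1 cfs

By discrete convolution, Q_j = Σ (P_i / 1 in) · U_{j−i}.
At t = 4 h (j=4): Q = (1.1/1)·6.9 + (3.4/1)·9.6 + (1.5/1)·13.4 + (1.6/1)·18.6 = 90.1 cfs.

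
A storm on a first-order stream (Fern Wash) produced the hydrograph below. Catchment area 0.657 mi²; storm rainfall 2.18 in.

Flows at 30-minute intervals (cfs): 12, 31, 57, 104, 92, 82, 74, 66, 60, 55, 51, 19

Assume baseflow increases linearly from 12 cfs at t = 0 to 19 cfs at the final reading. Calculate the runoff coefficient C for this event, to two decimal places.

C ≈ 0.28

ΣQ_DR = 517.0 cfs; V = ΣQ_DR·Δt = 9.306 × 10^5 ft³.
Runoff depth d = V / A = 0.6097 in.
C = d / P = 0.6097 / 2.18 = 0.28.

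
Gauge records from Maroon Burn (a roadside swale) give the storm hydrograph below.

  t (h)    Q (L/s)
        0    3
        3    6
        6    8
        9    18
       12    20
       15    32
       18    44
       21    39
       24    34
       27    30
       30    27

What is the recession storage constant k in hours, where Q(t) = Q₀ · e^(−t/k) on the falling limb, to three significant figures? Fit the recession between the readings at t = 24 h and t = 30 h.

On the falling limb, Q drops from 34 to 27 L/s between t = 24 h and t = 30 h (Δt = 6 h).
k = −Δt / ln(Q₂/Q₁) = −6 / ln(27/34) = 26.0 h.

k ≈ 26.0 h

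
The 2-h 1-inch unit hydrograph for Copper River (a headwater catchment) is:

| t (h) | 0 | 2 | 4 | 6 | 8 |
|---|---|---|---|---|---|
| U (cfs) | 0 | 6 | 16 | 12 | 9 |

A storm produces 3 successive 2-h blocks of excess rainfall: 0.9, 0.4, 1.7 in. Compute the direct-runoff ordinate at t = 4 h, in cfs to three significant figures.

By discrete convolution, Q_j = Σ (P_i / 1 in) · U_{j−i}.
At t = 4 h (j=2): Q = (0.9/1)·16 + (0.4/1)·6 + (1.7/1)·0 = 16.8 cfs.

Q ≈ 16.8 cfs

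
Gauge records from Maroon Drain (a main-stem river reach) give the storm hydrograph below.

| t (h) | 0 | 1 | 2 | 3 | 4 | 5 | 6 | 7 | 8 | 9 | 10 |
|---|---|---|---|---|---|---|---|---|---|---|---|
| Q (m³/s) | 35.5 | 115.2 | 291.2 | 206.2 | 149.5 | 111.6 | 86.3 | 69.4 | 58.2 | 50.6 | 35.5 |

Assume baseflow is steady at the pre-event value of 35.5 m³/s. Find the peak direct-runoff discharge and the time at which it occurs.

Q_p = 255.7 m³/s at t = 2 h

Subtracting baseflow gives direct-runoff ordinates: 0.0, 79.7, 255.7, 170.7, 114.0, 76.1, 50.8, 33.9, 22.7, 15.1, 0.0 m³/s.
The maximum is 255.7 m³/s, occurring at the reading for t = 2 h.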